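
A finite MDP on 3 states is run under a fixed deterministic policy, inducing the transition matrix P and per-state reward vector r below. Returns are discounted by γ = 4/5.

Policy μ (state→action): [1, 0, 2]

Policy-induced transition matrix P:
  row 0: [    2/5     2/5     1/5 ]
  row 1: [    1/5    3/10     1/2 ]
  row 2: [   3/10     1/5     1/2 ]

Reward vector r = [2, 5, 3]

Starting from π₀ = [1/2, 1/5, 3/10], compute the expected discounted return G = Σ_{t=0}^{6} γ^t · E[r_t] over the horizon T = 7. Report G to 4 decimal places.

t=0: π = [0.5000, 0.2000, 0.3000], E[r] = 2.9000, γ^t·E[r] = 2.900000, running G = 2.900000
t=1: π = [0.3300, 0.3200, 0.3500], E[r] = 3.3100, γ^t·E[r] = 2.648000, running G = 5.548000
t=2: π = [0.3010, 0.2980, 0.4010], E[r] = 3.2950, γ^t·E[r] = 2.108800, running G = 7.656800
t=3: π = [0.3003, 0.2900, 0.4097], E[r] = 3.2797, γ^t·E[r] = 1.679206, running G = 9.336006
t=4: π = [0.3010, 0.2891, 0.4099], E[r] = 3.2771, γ^t·E[r] = 1.342296, running G = 10.678302
t=5: π = [0.3012, 0.2891, 0.4097], E[r] = 3.2770, γ^t·E[r] = 1.073816, running G = 11.752119
t=6: π = [0.3012, 0.2892, 0.4096], E[r] = 3.2771, γ^t·E[r] = 0.859070, running G = 12.611189

G = 12.6112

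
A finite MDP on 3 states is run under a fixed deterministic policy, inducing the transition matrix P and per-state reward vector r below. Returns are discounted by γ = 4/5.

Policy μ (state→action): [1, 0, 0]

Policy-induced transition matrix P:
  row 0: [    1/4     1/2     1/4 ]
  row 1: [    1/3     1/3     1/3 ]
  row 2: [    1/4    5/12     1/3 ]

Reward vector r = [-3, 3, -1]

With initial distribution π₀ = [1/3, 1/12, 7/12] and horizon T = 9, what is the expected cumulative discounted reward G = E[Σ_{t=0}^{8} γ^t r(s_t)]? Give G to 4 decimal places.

G = -1.0118

t=0: π = [0.3333, 0.0833, 0.5833], E[r] = -1.3333, γ^t·E[r] = -1.333333, running G = -1.333333
t=1: π = [0.2569, 0.4375, 0.3056], E[r] = 0.2361, γ^t·E[r] = 0.188889, running G = -1.144444
t=2: π = [0.2865, 0.4016, 0.3119], E[r] = 0.0336, γ^t·E[r] = 0.021481, running G = -1.122963
t=3: π = [0.2835, 0.4071, 0.3095], E[r] = 0.0613, γ^t·E[r] = 0.031407, running G = -1.091556
t=4: π = [0.2839, 0.4064, 0.3097], E[r] = 0.0576, γ^t·E[r] = 0.023602, running G = -1.067954
t=5: π = [0.2839, 0.4065, 0.3097], E[r] = 0.0581, γ^t·E[r] = 0.019046, running G = -1.048908
t=6: π = [0.2839, 0.4065, 0.3097], E[r] = 0.0581, γ^t·E[r] = 0.015219, running G = -1.033689
t=7: π = [0.2839, 0.4065, 0.3097], E[r] = 0.0581, γ^t·E[r] = 0.012177, running G = -1.021511
t=8: π = [0.2839, 0.4065, 0.3097], E[r] = 0.0581, γ^t·E[r] = 0.009742, running G = -1.011770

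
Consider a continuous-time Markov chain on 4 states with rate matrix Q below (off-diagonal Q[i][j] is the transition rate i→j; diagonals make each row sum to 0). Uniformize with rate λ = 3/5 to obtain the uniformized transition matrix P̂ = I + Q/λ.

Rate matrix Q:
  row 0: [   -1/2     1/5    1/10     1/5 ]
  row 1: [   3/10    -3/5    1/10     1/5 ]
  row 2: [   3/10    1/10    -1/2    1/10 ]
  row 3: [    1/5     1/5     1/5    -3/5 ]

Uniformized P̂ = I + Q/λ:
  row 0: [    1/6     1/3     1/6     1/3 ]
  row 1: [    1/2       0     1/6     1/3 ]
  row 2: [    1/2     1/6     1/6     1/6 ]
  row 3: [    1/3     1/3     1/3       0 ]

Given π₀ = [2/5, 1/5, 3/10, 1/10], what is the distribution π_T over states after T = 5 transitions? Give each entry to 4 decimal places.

π = [0.3473, 0.2241, 0.2041, 0.2245]

t=0: π = [0.4000, 0.2000, 0.3000, 0.1000]
t=1: π = [0.3500, 0.2167, 0.1833, 0.2500]
t=2: π = [0.3417, 0.2306, 0.2083, 0.2194]
t=3: π = [0.3495, 0.2218, 0.2032, 0.2255]
t=4: π = [0.3459, 0.2255, 0.2042, 0.2243]
t=5: π = [0.3473, 0.2241, 0.2041, 0.2245]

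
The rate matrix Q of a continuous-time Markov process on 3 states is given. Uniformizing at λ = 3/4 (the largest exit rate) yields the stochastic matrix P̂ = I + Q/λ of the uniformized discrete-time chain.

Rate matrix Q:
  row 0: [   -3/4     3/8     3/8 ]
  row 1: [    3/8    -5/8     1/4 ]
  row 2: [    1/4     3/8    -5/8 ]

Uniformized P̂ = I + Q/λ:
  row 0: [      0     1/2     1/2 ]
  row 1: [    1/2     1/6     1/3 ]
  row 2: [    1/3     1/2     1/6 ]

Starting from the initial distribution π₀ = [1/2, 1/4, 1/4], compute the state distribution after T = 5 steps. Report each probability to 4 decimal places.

t=0: π = [0.5000, 0.2500, 0.2500]
t=1: π = [0.2083, 0.4167, 0.3750]
t=2: π = [0.3333, 0.3611, 0.3056]
t=3: π = [0.2824, 0.3796, 0.3380]
t=4: π = [0.3025, 0.3735, 0.3241]
t=5: π = [0.2948, 0.3755, 0.3297]

π = [0.2948, 0.3755, 0.3297]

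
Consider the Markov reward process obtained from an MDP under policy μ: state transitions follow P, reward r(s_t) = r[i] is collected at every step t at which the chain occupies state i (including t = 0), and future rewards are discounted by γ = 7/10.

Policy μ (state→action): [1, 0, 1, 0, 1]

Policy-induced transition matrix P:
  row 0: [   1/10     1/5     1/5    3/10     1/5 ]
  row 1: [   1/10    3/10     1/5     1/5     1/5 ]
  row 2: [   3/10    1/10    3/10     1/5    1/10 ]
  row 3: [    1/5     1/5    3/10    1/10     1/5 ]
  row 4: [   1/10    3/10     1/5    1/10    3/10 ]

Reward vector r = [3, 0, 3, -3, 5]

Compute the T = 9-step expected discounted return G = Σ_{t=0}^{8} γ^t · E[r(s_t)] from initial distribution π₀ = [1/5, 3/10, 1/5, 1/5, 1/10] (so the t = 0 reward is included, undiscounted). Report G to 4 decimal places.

t=0: π = [0.2000, 0.3000, 0.2000, 0.2000, 0.1000], E[r] = 1.1000, γ^t·E[r] = 1.100000, running G = 1.100000
t=1: π = [0.1600, 0.2200, 0.2400, 0.1900, 0.1900], E[r] = 1.5800, γ^t·E[r] = 1.106000, running G = 2.206000
t=2: π = [0.1670, 0.2170, 0.2430, 0.1780, 0.1950], E[r] = 1.6710, γ^t·E[r] = 0.818790, running G = 3.024790
t=3: π = [0.1664, 0.2169, 0.2421, 0.1794, 0.1952], E[r] = 1.6633, γ^t·E[r] = 0.570512, running G = 3.595302
t=4: π = [0.1664, 0.2170, 0.2422, 0.1792, 0.1953], E[r] = 1.6645, γ^t·E[r] = 0.399656, running G = 3.994958
t=5: π = [0.1663, 0.2170, 0.2421, 0.1792, 0.1953], E[r] = 1.6645, γ^t·E[r] = 0.279746, running G = 4.274704
t=6: π = [0.1663, 0.2170, 0.2421, 0.1792, 0.1953], E[r] = 1.6645, γ^t·E[r] = 0.195823, running G = 4.470527
t=7: π = [0.1663, 0.2170, 0.2421, 0.1792, 0.1953], E[r] = 1.6645, γ^t·E[r] = 0.137076, running G = 4.607604
t=8: π = [0.1663, 0.2170, 0.2421, 0.1792, 0.1953], E[r] = 1.6645, γ^t·E[r] = 0.095953, running G = 4.703557

G = 4.7036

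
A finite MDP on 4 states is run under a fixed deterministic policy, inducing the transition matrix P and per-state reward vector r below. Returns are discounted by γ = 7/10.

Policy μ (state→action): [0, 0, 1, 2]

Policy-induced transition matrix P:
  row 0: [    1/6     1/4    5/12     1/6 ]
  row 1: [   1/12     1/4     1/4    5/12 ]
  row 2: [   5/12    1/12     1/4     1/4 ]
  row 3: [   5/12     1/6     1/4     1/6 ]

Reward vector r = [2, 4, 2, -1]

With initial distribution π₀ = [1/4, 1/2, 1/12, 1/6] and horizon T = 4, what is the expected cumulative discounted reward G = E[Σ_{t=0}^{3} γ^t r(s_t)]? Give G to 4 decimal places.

G = 4.9448

t=0: π = [0.2500, 0.5000, 0.0833, 0.1667], E[r] = 2.5000, γ^t·E[r] = 2.500000, running G = 2.500000
t=1: π = [0.1875, 0.2222, 0.2917, 0.2986], E[r] = 1.5486, γ^t·E[r] = 1.084028, running G = 3.584028
t=2: π = [0.2957, 0.1765, 0.2813, 0.2465], E[r] = 1.6134, γ^t·E[r] = 0.790579, running G = 4.374606
t=3: π = [0.2839, 0.1826, 0.2993, 0.2342], E[r] = 1.6625, γ^t·E[r] = 0.570228, running G = 4.944834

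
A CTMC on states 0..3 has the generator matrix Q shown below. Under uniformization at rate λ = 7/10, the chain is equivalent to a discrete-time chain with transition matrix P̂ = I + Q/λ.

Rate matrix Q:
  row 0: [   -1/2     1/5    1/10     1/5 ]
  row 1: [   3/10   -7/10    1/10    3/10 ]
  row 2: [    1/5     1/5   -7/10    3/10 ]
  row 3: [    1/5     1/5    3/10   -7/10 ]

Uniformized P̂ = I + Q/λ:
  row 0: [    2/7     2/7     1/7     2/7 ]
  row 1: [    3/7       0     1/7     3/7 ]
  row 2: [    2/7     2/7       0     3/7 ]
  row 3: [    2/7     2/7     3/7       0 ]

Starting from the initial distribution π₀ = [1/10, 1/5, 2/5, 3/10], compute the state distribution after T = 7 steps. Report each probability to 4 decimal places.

π = [0.3175, 0.2222, 0.1920, 0.2683]

t=0: π = [0.1000, 0.2000, 0.4000, 0.3000]
t=1: π = [0.3143, 0.2286, 0.1714, 0.2857]
t=2: π = [0.3184, 0.2204, 0.2000, 0.2612]
t=3: π = [0.3172, 0.2227, 0.1889, 0.2711]
t=4: π = [0.3175, 0.2221, 0.1933, 0.2671]
t=5: π = [0.3174, 0.2223, 0.1915, 0.2688]
t=6: π = [0.3175, 0.2222, 0.1923, 0.2680]
t=7: π = [0.3175, 0.2222, 0.1920, 0.2683]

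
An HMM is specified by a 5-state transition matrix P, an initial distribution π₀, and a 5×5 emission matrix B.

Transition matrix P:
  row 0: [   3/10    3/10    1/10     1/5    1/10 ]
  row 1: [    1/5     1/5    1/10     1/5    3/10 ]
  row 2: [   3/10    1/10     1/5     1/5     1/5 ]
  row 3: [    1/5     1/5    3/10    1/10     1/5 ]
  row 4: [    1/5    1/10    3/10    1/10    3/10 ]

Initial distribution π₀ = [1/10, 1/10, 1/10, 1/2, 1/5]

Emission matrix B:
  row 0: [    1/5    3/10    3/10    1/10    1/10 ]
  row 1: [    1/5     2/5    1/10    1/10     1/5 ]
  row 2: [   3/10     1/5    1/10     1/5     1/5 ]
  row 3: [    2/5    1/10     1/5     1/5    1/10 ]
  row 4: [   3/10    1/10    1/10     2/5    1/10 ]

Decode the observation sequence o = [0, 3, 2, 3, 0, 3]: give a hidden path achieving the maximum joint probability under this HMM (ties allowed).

t=0: δ = [2.000e-02, 2.000e-02, 3.000e-02, 2.000e-01, 6.000e-02]  (obs o_0=0)
t=1: δ = [4.000e-03, 4.000e-03, 1.200e-02, 4.000e-03, 1.600e-02]  ψ = [3, 3, 3, 3, 3]  (obs o_1=3)
t=2: δ = [1.080e-03, 1.600e-04, 4.800e-04, 4.800e-04, 4.800e-04]  ψ = [2, 4, 4, 2, 4]  (obs o_2=2)
t=3: δ = [3.240e-05, 3.240e-05, 2.880e-05, 4.320e-05, 5.760e-05]  ψ = [0, 0, 3, 0, 4]  (obs o_3=3)
t=4: δ = [2.304e-06, 1.944e-06, 5.184e-06, 2.592e-06, 5.184e-06]  ψ = [4, 0, 4, 0, 4]  (obs o_4=0)
t=5: δ = [1.555e-07, 6.912e-08, 3.110e-07, 2.074e-07, 6.221e-07]  ψ = [2, 0, 4, 2, 4]  (obs o_5=3)
backtrack: best end state = 4; path = [3, 4, 4, 4, 4, 4]

path = [3, 4, 4, 4, 4, 4]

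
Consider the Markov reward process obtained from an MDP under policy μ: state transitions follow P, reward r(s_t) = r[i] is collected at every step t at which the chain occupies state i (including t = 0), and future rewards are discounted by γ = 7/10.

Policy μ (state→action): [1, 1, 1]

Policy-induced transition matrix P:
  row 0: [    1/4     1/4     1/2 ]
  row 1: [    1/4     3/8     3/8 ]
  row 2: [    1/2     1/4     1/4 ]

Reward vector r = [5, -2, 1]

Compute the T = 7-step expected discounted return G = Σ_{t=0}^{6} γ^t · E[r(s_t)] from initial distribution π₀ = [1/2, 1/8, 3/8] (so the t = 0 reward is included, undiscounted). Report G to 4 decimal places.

G = 5.8002

t=0: π = [0.5000, 0.1250, 0.3750], E[r] = 2.6250, γ^t·E[r] = 2.625000, running G = 2.625000
t=1: π = [0.3438, 0.2656, 0.3906], E[r] = 1.5781, γ^t·E[r] = 1.104688, running G = 3.729688
t=2: π = [0.3477, 0.2832, 0.3691], E[r] = 1.5410, γ^t·E[r] = 0.755098, running G = 4.484785
t=3: π = [0.3423, 0.2854, 0.3723], E[r] = 1.5129, γ^t·E[r] = 0.518938, running G = 5.003723
t=4: π = [0.3431, 0.2857, 0.3712], E[r] = 1.5153, γ^t·E[r] = 0.363821, running G = 5.367544
t=5: π = [0.3428, 0.2857, 0.3715], E[r] = 1.5141, γ^t·E[r] = 0.254478, running G = 5.622022
t=6: π = [0.3429, 0.2857, 0.3714], E[r] = 1.5143, γ^t·E[r] = 0.178160, running G = 5.800183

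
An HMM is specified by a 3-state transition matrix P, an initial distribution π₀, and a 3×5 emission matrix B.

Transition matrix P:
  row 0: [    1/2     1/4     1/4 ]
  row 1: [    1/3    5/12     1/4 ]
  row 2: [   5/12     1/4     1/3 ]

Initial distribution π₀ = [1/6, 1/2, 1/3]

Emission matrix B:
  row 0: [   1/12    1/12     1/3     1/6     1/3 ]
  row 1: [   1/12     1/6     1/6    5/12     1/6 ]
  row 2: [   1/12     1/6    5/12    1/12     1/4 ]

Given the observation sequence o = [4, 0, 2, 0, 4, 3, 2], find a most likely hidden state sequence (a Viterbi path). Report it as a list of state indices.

t=0: δ = [5.556e-02, 8.333e-02, 8.333e-02]  (obs o_0=4)
t=1: δ = [2.894e-03, 2.894e-03, 2.315e-03]  ψ = [2, 1, 2]  (obs o_1=0)
t=2: δ = [4.823e-04, 2.009e-04, 3.215e-04]  ψ = [0, 1, 2]  (obs o_2=2)
t=3: δ = [2.009e-05, 1.005e-05, 1.005e-05]  ψ = [0, 0, 0]  (obs o_3=0)
t=4: δ = [3.349e-06, 8.372e-07, 1.256e-06]  ψ = [0, 0, 0]  (obs o_4=4)
t=5: δ = [2.791e-07, 3.489e-07, 6.977e-08]  ψ = [0, 0, 0]  (obs o_5=3)
t=6: δ = [4.651e-08, 2.423e-08, 3.634e-08]  ψ = [0, 1, 1]  (obs o_6=2)
backtrack: best end state = 0; path = [2, 0, 0, 0, 0, 0, 0]

path = [2, 0, 0, 0, 0, 0, 0]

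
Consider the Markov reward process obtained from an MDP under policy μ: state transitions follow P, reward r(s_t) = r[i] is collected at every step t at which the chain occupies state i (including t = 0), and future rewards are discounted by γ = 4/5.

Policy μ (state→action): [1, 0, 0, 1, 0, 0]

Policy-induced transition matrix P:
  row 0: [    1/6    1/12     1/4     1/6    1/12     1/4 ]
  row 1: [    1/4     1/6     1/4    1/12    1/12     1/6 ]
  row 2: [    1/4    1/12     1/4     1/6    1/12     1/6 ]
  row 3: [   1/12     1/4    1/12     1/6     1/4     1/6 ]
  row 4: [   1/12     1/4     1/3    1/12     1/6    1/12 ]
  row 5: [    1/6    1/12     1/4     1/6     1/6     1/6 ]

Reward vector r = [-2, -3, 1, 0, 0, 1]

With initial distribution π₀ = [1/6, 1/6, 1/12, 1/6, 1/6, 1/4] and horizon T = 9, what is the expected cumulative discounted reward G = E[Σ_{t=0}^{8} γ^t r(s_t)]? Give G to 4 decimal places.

t=0: π = [0.1667, 0.1667, 0.0833, 0.1667, 0.1667, 0.2500], E[r] = -0.5000, γ^t·E[r] = -0.500000, running G = -0.500000
t=1: π = [0.1597, 0.1528, 0.2361, 0.1389, 0.1458, 0.1667], E[r] = -0.3750, γ^t·E[r] = -0.300000, running G = -0.800000
t=2: π = [0.1753, 0.1435, 0.2390, 0.1418, 0.1325, 0.1678], E[r] = -0.3744, γ^t·E[r] = -0.239630, running G = -1.039630
t=3: π = [0.1757, 0.1410, 0.2374, 0.1437, 0.1320, 0.1702], E[r] = -0.3668, γ^t·E[r] = -0.187778, running G = -1.227407
t=4: π = [0.1752, 0.1410, 0.2371, 0.1439, 0.1325, 0.1703], E[r] = -0.3662, γ^t·E[r] = -0.149987, running G = -1.377394
t=5: π = [0.1751, 0.1411, 0.2371, 0.1439, 0.1326, 0.1702], E[r] = -0.3664, γ^t·E[r] = -0.120077, running G = -1.497472
t=6: π = [0.1751, 0.1412, 0.2371, 0.1439, 0.1325, 0.1702], E[r] = -0.3665, γ^t·E[r] = -0.096079, running G = -1.593551
t=7: π = [0.1752, 0.1412, 0.2371, 0.1439, 0.1325, 0.1702], E[r] = -0.3665, γ^t·E[r] = -0.076863, running G = -1.670414
t=8: π = [0.1752, 0.1412, 0.2371, 0.1439, 0.1325, 0.1702], E[r] = -0.3665, γ^t·E[r] = -0.061490, running G = -1.731904

G = -1.7319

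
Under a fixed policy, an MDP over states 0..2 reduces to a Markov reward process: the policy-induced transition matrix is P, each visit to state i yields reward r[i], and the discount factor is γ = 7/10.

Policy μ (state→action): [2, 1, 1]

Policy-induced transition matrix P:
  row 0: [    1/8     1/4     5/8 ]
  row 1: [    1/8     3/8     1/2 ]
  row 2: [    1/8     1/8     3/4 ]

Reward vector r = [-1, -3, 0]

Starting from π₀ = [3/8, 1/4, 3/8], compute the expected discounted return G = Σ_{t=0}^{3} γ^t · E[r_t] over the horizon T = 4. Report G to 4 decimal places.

G = -2.2976

t=0: π = [0.3750, 0.2500, 0.3750], E[r] = -1.1250, γ^t·E[r] = -1.125000, running G = -1.125000
t=1: π = [0.1250, 0.2344, 0.6406], E[r] = -0.8281, γ^t·E[r] = -0.579688, running G = -1.704688
t=2: π = [0.1250, 0.1992, 0.6758], E[r] = -0.7227, γ^t·E[r] = -0.354102, running G = -2.058789
t=3: π = [0.1250, 0.1904, 0.6846], E[r] = -0.6963, γ^t·E[r] = -0.238827, running G = -2.297616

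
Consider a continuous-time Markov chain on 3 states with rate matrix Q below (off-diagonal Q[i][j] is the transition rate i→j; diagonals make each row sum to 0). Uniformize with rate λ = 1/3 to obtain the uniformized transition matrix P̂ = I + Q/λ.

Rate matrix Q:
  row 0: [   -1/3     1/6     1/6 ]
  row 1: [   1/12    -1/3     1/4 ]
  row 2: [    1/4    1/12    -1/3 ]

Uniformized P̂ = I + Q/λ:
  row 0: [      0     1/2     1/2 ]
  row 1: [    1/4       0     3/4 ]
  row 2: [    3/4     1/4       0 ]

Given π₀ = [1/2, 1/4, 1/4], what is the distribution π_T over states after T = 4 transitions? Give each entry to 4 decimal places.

π = [0.3574, 0.2588, 0.3838]

t=0: π = [0.5000, 0.2500, 0.2500]
t=1: π = [0.2500, 0.3125, 0.4375]
t=2: π = [0.4063, 0.2344, 0.3594]
t=3: π = [0.3281, 0.2930, 0.3789]
t=4: π = [0.3574, 0.2588, 0.3838]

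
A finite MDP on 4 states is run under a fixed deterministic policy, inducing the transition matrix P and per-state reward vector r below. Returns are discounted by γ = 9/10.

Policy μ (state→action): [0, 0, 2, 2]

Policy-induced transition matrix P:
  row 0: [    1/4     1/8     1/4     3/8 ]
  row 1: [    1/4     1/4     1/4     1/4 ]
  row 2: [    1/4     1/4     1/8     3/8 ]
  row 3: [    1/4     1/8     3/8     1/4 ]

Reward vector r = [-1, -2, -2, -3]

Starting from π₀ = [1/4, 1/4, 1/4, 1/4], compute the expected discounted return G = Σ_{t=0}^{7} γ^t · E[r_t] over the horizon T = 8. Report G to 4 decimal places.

G = -11.6868

t=0: π = [0.2500, 0.2500, 0.2500, 0.2500], E[r] = -2.0000, γ^t·E[r] = -2.000000, running G = -2.000000
t=1: π = [0.2500, 0.1875, 0.2500, 0.3125], E[r] = -2.0625, γ^t·E[r] = -1.856250, running G = -3.856250
t=2: π = [0.2500, 0.1797, 0.2578, 0.3125], E[r] = -2.0625, γ^t·E[r] = -1.670625, running G = -5.526875
t=3: π = [0.2500, 0.1797, 0.2568, 0.3135], E[r] = -2.0635, γ^t·E[r] = -1.504274, running G = -7.031149
t=4: π = [0.2500, 0.1796, 0.2571, 0.3134], E[r] = -2.0634, γ^t·E[r] = -1.353767, running G = -8.384916
t=5: π = [0.2500, 0.1796, 0.2570, 0.3134], E[r] = -2.0634, γ^t·E[r] = -1.218408, running G = -9.603325
t=6: π = [0.2500, 0.1796, 0.2570, 0.3134], E[r] = -2.0634, γ^t·E[r] = -1.096564, running G = -10.699889
t=7: π = [0.2500, 0.1796, 0.2570, 0.3134], E[r] = -2.0634, γ^t·E[r] = -0.986908, running G = -11.686797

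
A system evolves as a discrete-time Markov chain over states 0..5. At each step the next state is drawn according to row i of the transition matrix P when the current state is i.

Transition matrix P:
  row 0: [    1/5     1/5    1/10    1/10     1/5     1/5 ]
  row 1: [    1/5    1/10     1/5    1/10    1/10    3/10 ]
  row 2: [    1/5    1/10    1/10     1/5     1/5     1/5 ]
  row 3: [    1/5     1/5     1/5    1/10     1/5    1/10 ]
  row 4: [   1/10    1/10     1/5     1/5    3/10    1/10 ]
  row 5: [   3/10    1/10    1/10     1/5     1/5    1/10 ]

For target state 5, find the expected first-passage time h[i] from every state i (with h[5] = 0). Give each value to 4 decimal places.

h = [5.5294, 4.9686, 5.6419, 6.0936, 6.2813, 0.0000]

First-step conditioning: h[5] = 0; for i ≠ 5, h[i] = 1 + Σ_k P[i][k]·h[k].
  h[0] = 1 + 1/5·h[0] + 1/5·h[1] + 1/10·h[2] + 1/10·h[3] + 1/5·h[4]
  h[1] = 1 + 1/5·h[0] + 1/10·h[1] + 1/5·h[2] + 1/10·h[3] + 1/10·h[4]
  h[2] = 1 + 1/5·h[0] + 1/10·h[1] + 1/10·h[2] + 1/5·h[3] + 1/5·h[4]
  h[3] = 1 + 1/5·h[0] + 1/5·h[1] + 1/5·h[2] + 1/10·h[3] + 1/5·h[4]
  h[4] = 1 + 1/10·h[0] + 1/10·h[1] + 1/5·h[2] + 1/5·h[3] + 3/10·h[4]
Solving the 5×5 linear system over states ≠ 5 gives exactly h = [97810/17689, 87890/17689, 99800/17689, 107790/17689, 111110/17689, 0] (h[5] = 0 is the target).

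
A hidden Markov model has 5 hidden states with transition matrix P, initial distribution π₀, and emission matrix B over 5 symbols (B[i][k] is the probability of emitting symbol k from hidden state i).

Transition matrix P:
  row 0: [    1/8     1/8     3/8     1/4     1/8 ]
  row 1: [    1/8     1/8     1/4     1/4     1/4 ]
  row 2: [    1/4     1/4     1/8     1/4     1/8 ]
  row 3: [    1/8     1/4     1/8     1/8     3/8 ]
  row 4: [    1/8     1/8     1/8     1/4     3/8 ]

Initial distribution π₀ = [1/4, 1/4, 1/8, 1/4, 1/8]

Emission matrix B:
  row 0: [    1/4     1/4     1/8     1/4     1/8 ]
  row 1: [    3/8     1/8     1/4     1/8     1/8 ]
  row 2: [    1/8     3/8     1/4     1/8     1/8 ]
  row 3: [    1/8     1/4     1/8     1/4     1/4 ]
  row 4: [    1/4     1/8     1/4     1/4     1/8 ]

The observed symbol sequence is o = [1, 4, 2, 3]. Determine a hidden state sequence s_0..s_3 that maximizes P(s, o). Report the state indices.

path = [0, 3, 4, 4]

t=0: δ = [6.250e-02, 3.125e-02, 4.688e-02, 6.250e-02, 1.562e-02]  (obs o_0=1)
t=1: δ = [1.465e-03, 1.953e-03, 2.930e-03, 3.906e-03, 2.930e-03]  ψ = [2, 3, 0, 0, 3]  (obs o_1=4)
t=2: δ = [9.155e-05, 2.441e-04, 1.373e-04, 9.155e-05, 3.662e-04]  ψ = [2, 3, 0, 2, 3]  (obs o_2=2)
t=3: δ = [1.144e-05, 5.722e-06, 7.629e-06, 2.289e-05, 3.433e-05]  ψ = [4, 4, 1, 4, 4]  (obs o_3=3)
backtrack: best end state = 4; path = [0, 3, 4, 4]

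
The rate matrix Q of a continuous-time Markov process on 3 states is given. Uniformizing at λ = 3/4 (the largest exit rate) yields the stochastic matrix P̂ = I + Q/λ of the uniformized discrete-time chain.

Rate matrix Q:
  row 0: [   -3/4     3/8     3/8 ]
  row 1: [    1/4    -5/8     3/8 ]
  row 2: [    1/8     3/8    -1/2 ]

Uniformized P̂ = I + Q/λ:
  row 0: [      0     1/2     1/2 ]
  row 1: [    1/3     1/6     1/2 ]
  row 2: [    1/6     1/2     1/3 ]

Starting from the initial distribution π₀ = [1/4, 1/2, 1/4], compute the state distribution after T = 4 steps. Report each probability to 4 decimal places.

t=0: π = [0.2500, 0.5000, 0.2500]
t=1: π = [0.2083, 0.3333, 0.4583]
t=2: π = [0.1875, 0.3889, 0.4236]
t=3: π = [0.2002, 0.3704, 0.4294]
t=4: π = [0.1950, 0.3765, 0.4284]

π = [0.1950, 0.3765, 0.4284]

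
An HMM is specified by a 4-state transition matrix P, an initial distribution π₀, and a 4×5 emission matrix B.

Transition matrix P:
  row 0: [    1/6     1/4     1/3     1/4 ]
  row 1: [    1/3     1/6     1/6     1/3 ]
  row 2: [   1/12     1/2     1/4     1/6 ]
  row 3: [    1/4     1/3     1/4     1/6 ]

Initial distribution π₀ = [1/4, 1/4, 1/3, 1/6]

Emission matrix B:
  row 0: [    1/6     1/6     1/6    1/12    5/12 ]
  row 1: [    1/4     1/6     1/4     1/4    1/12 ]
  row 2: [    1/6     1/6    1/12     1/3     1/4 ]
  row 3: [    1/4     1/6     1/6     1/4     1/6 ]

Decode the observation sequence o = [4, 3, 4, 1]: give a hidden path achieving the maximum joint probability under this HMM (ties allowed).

path = [2, 1, 0, 2]

t=0: δ = [1.042e-01, 2.083e-02, 8.333e-02, 2.778e-02]  (obs o_0=4)
t=1: δ = [1.447e-03, 1.042e-02, 1.157e-02, 6.510e-03]  ψ = [0, 2, 0, 0]  (obs o_1=3)
t=2: δ = [1.447e-03, 4.823e-04, 7.234e-04, 5.787e-04]  ψ = [1, 2, 2, 1]  (obs o_2=4)
t=3: δ = [4.019e-05, 6.028e-05, 8.038e-05, 6.028e-05]  ψ = [0, 0, 0, 0]  (obs o_3=1)
backtrack: best end state = 2; path = [2, 1, 0, 2]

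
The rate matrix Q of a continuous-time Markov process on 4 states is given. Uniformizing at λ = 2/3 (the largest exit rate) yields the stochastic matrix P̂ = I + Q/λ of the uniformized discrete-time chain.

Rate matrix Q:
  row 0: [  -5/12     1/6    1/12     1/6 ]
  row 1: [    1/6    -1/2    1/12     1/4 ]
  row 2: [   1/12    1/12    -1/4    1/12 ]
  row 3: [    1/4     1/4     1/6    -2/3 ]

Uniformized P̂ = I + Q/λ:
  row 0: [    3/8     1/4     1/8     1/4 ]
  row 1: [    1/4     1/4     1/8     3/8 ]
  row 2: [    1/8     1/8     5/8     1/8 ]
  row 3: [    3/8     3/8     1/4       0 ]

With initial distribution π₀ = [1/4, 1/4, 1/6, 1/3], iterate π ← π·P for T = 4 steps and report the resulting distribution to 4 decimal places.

π = [0.2730, 0.2384, 0.2928, 0.1959]

t=0: π = [0.2500, 0.2500, 0.1667, 0.3333]
t=1: π = [0.3021, 0.2708, 0.2500, 0.1771]
t=2: π = [0.2786, 0.2409, 0.2721, 0.2083]
t=3: π = [0.2769, 0.2420, 0.2871, 0.1940]
t=4: π = [0.2730, 0.2384, 0.2928, 0.1959]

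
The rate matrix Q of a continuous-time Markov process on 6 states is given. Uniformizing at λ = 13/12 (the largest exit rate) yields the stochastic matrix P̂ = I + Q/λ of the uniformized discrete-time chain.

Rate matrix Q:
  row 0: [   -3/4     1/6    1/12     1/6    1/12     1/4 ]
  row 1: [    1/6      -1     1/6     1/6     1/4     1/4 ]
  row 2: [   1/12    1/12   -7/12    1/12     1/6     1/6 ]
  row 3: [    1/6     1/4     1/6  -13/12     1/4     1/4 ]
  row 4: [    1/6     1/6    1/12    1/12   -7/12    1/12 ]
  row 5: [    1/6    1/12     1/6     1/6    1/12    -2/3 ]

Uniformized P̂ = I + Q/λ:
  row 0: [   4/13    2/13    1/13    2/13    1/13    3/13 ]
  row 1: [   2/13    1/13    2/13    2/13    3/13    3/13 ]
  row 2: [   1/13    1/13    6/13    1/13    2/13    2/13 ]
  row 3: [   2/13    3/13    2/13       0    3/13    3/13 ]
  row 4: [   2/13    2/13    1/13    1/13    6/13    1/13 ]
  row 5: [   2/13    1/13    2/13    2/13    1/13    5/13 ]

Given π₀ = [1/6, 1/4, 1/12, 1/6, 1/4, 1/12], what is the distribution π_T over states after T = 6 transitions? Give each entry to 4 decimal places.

t=0: π = [0.1667, 0.2500, 0.0833, 0.1667, 0.2500, 0.0833]
t=1: π = [0.1731, 0.1346, 0.1474, 0.1026, 0.2436, 0.1987]
t=2: π = [0.1691, 0.1248, 0.1672, 0.1080, 0.2184, 0.2125]
t=3: π = [0.1670, 0.1234, 0.1755, 0.1076, 0.2096, 0.2170]
t=4: π = [0.1660, 0.1224, 0.1789, 0.1077, 0.2066, 0.2184]
t=5: π = [0.1656, 0.1222, 0.1802, 0.1076, 0.2055, 0.2188]
t=6: π = [0.1655, 0.1220, 0.1807, 0.1076, 0.2052, 0.2190]

π = [0.1655, 0.1220, 0.1807, 0.1076, 0.2052, 0.2190]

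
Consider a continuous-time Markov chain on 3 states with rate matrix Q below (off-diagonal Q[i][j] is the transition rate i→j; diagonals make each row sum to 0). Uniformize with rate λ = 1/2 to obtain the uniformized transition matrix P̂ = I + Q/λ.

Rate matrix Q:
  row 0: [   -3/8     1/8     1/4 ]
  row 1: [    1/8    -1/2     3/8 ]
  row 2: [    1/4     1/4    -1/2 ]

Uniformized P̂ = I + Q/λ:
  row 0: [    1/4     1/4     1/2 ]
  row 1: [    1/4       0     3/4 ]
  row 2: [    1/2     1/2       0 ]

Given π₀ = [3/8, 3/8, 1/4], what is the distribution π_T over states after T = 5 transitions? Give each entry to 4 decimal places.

π = [0.3385, 0.2656, 0.3959]

t=0: π = [0.3750, 0.3750, 0.2500]
t=1: π = [0.3125, 0.2188, 0.4688]
t=2: π = [0.3672, 0.3125, 0.3203]
t=3: π = [0.3301, 0.2520, 0.4180]
t=4: π = [0.3545, 0.2915, 0.3540]
t=5: π = [0.3385, 0.2656, 0.3959]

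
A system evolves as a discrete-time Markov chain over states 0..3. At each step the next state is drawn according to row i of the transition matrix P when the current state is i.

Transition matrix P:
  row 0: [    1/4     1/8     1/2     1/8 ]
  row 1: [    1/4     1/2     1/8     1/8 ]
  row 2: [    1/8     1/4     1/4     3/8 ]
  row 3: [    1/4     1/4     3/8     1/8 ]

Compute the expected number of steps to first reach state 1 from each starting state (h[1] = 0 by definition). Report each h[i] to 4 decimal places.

h = [5.0076, 0.0000, 4.3969, 4.4580]

First-step conditioning: h[1] = 0; for i ≠ 1, h[i] = 1 + Σ_k P[i][k]·h[k].
  h[0] = 1 + 1/4·h[0] + 1/2·h[2] + 1/8·h[3]
  h[2] = 1 + 1/8·h[0] + 1/4·h[2] + 3/8·h[3]
  h[3] = 1 + 1/4·h[0] + 3/8·h[2] + 1/8·h[3]
Solving the 3×3 linear system over states ≠ 1 gives exactly h = [656/131, 0, 576/131, 584/131] (h[1] = 0 is the target).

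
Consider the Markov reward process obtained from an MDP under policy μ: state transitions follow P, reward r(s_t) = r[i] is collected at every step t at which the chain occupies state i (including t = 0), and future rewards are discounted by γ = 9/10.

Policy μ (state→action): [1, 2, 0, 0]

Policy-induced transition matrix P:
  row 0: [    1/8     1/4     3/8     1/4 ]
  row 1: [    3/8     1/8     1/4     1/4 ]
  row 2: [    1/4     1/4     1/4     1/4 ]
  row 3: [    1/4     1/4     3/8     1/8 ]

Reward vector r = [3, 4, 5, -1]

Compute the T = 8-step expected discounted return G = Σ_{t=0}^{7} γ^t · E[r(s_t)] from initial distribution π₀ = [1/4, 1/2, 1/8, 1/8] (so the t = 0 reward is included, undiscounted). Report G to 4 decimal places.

t=0: π = [0.2500, 0.5000, 0.1250, 0.1250], E[r] = 3.2500, γ^t·E[r] = 3.250000, running G = 3.250000
t=1: π = [0.2813, 0.1875, 0.2969, 0.2344], E[r] = 2.8438, γ^t·E[r] = 2.559375, running G = 5.809375
t=2: π = [0.2383, 0.2266, 0.3145, 0.2207], E[r] = 2.9727, γ^t·E[r] = 2.407852, running G = 8.217227
t=3: π = [0.2485, 0.2217, 0.3074, 0.2224], E[r] = 2.9468, γ^t·E[r] = 2.148201, running G = 10.365427
t=4: π = [0.2466, 0.2223, 0.3089, 0.2222], E[r] = 2.9512, γ^t·E[r] = 1.936304, running G = 12.301731
t=5: π = [0.2470, 0.2222, 0.3086, 0.2222], E[r] = 2.9505, γ^t·E[r] = 1.742255, running G = 14.043986
t=6: π = [0.2469, 0.2222, 0.3086, 0.2222], E[r] = 2.9506, γ^t·E[r] = 1.568086, running G = 15.612072
t=7: π = [0.2469, 0.2222, 0.3086, 0.2222], E[r] = 2.9506, γ^t·E[r] = 1.411270, running G = 17.023342

G = 17.0233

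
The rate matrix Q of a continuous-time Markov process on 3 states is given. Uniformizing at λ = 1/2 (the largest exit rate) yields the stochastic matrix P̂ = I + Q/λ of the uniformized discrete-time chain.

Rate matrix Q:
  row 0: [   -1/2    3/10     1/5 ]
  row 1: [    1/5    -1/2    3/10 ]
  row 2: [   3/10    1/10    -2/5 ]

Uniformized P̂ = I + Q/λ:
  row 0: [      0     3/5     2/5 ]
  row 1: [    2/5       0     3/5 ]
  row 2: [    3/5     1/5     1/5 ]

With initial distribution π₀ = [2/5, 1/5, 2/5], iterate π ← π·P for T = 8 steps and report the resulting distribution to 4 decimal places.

π = [0.3399, 0.2801, 0.3799]

t=0: π = [0.4000, 0.2000, 0.4000]
t=1: π = [0.3200, 0.3200, 0.3600]
t=2: π = [0.3440, 0.2640, 0.3920]
t=3: π = [0.3408, 0.2848, 0.3744]
t=4: π = [0.3386, 0.2794, 0.3821]
t=5: π = [0.3410, 0.2796, 0.3795]
t=6: π = [0.3395, 0.2805, 0.3800]
t=7: π = [0.3402, 0.2797, 0.3801]
t=8: π = [0.3399, 0.2801, 0.3799]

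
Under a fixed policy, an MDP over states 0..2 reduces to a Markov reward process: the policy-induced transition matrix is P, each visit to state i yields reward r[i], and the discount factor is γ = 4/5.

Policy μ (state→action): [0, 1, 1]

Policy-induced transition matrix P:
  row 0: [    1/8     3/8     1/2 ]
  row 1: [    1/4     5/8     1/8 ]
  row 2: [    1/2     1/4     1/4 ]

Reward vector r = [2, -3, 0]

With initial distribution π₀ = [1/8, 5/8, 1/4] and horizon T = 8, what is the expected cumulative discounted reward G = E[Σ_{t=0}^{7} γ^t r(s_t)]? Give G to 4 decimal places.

G = -4.3230

t=0: π = [0.1250, 0.6250, 0.2500], E[r] = -1.6250, γ^t·E[r] = -1.625000, running G = -1.625000
t=1: π = [0.2969, 0.5000, 0.2031], E[r] = -0.9063, γ^t·E[r] = -0.725000, running G = -2.350000
t=2: π = [0.2637, 0.4746, 0.2617], E[r] = -0.8965, γ^t·E[r] = -0.573750, running G = -2.923750
t=3: π = [0.2825, 0.4609, 0.2566], E[r] = -0.8179, γ^t·E[r] = -0.418750, running G = -3.342500
t=4: π = [0.2788, 0.4582, 0.2630], E[r] = -0.8168, γ^t·E[r] = -0.334563, running G = -3.677063
t=5: π = [0.2809, 0.4567, 0.2624], E[r] = -0.8082, γ^t·E[r] = -0.264833, running G = -3.941895
t=6: π = [0.2805, 0.4564, 0.2631], E[r] = -0.8081, γ^t·E[r] = -0.211835, running G = -4.153730
t=7: π = [0.2807, 0.4562, 0.2631], E[r] = -0.8071, γ^t·E[r] = -0.169271, running G = -4.323001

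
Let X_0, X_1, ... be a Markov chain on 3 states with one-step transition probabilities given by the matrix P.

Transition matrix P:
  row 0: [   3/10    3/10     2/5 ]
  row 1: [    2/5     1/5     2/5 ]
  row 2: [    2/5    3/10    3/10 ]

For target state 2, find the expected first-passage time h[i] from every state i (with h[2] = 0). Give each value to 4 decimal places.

h = [2.5000, 2.5000, 0.0000]

First-step conditioning: h[2] = 0; for i ≠ 2, h[i] = 1 + Σ_k P[i][k]·h[k].
  h[0] = 1 + 3/10·h[0] + 3/10·h[1]
  h[1] = 1 + 2/5·h[0] + 1/5·h[1]
Solving the 2×2 linear system over states ≠ 2 gives exactly h = [5/2, 5/2, 0] (h[2] = 0 is the target).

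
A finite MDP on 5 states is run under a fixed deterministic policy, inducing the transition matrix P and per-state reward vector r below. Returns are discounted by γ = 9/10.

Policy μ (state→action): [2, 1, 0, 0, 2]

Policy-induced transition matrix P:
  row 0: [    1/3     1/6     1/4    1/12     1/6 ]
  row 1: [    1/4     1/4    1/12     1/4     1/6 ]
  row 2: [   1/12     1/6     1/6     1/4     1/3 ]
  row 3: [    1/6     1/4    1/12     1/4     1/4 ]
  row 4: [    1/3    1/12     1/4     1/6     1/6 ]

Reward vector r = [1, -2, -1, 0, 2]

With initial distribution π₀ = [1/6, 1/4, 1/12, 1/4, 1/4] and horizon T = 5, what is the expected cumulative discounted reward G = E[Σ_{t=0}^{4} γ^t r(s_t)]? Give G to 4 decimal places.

G = 0.4761

t=0: π = [0.1667, 0.2500, 0.0833, 0.2500, 0.2500], E[r] = 0.0833, γ^t·E[r] = 0.083333, running G = 0.083333
t=1: π = [0.2500, 0.1875, 0.1597, 0.2014, 0.2014], E[r] = 0.1181, γ^t·E[r] = 0.106250, running G = 0.189583
t=2: π = [0.2442, 0.1823, 0.1719, 0.1916, 0.2101], E[r] = 0.1279, γ^t·E[r] = 0.103594, running G = 0.293177
t=3: π = [0.2432, 0.1803, 0.1734, 0.1918, 0.2113], E[r] = 0.1318, γ^t·E[r] = 0.096082, running G = 0.389259
t=4: π = [0.2430, 0.1801, 0.1735, 0.1919, 0.2115], E[r] = 0.1324, γ^t·E[r] = 0.086877, running G = 0.476136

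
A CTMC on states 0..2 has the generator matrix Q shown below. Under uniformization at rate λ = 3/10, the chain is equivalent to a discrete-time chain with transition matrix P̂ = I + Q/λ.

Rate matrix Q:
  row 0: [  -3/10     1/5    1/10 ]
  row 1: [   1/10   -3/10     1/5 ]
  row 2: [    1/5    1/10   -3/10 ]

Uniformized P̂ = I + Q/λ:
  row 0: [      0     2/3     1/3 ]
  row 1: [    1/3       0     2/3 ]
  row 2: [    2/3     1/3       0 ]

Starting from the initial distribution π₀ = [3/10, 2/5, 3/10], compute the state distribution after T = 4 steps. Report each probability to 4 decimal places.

π = [0.3407, 0.3296, 0.3296]

t=0: π = [0.3000, 0.4000, 0.3000]
t=1: π = [0.3333, 0.3000, 0.3667]
t=2: π = [0.3444, 0.3444, 0.3111]
t=3: π = [0.3222, 0.3333, 0.3444]
t=4: π = [0.3407, 0.3296, 0.3296]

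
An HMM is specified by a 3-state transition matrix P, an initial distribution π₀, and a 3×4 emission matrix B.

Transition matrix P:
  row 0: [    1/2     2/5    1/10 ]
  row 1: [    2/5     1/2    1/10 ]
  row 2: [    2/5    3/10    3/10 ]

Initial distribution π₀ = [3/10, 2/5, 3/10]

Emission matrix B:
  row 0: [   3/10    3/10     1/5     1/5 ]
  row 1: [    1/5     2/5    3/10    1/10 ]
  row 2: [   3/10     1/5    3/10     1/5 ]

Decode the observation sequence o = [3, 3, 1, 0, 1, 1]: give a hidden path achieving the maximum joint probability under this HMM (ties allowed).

t=0: δ = [6.000e-02, 4.000e-02, 6.000e-02]  (obs o_0=3)
t=1: δ = [6.000e-03, 2.400e-03, 3.600e-03]  ψ = [0, 0, 2]  (obs o_1=3)
t=2: δ = [9.000e-04, 9.600e-04, 2.160e-04]  ψ = [0, 0, 2]  (obs o_2=1)
t=3: δ = [1.350e-04, 9.600e-05, 2.880e-05]  ψ = [0, 1, 1]  (obs o_3=0)
t=4: δ = [2.025e-05, 2.160e-05, 2.700e-06]  ψ = [0, 0, 0]  (obs o_4=1)
t=5: δ = [3.038e-06, 4.320e-06, 4.320e-07]  ψ = [0, 1, 1]  (obs o_5=1)
backtrack: best end state = 1; path = [0, 0, 0, 0, 1, 1]

path = [0, 0, 0, 0, 1, 1]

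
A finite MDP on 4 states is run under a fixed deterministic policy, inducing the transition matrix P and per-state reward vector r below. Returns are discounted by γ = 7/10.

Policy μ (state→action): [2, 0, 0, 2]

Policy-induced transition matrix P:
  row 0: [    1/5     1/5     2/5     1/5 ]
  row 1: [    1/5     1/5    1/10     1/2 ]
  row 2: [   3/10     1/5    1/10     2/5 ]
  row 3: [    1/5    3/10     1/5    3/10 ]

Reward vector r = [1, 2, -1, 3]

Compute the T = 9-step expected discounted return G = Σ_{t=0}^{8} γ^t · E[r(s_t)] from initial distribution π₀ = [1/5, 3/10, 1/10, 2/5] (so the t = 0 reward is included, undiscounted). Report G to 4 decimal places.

t=0: π = [0.2000, 0.3000, 0.1000, 0.4000], E[r] = 1.9000, γ^t·E[r] = 1.900000, running G = 1.900000
t=1: π = [0.2100, 0.2400, 0.2000, 0.3500], E[r] = 1.5400, γ^t·E[r] = 1.078000, running G = 2.978000
t=2: π = [0.2200, 0.2350, 0.1980, 0.3470], E[r] = 1.5330, γ^t·E[r] = 0.751170, running G = 3.729170
t=3: π = [0.2198, 0.2347, 0.2007, 0.3448], E[r] = 1.5229, γ^t·E[r] = 0.522355, running G = 4.251525
t=4: π = [0.2201, 0.2345, 0.2004, 0.3450], E[r] = 1.5237, γ^t·E[r] = 0.365840, running G = 4.617365
t=5: π = [0.2200, 0.2345, 0.2005, 0.3449], E[r] = 1.5233, γ^t·E[r] = 0.256024, running G = 4.873389
t=6: π = [0.2201, 0.2345, 0.2005, 0.3449], E[r] = 1.5234, γ^t·E[r] = 0.179224, running G = 5.052613
t=7: π = [0.2201, 0.2345, 0.2005, 0.3449], E[r] = 1.5234, γ^t·E[r] = 0.125455, running G = 5.178068
t=8: π = [0.2201, 0.2345, 0.2005, 0.3449], E[r] = 1.5234, γ^t·E[r] = 0.087819, running G = 5.265887

G = 5.2659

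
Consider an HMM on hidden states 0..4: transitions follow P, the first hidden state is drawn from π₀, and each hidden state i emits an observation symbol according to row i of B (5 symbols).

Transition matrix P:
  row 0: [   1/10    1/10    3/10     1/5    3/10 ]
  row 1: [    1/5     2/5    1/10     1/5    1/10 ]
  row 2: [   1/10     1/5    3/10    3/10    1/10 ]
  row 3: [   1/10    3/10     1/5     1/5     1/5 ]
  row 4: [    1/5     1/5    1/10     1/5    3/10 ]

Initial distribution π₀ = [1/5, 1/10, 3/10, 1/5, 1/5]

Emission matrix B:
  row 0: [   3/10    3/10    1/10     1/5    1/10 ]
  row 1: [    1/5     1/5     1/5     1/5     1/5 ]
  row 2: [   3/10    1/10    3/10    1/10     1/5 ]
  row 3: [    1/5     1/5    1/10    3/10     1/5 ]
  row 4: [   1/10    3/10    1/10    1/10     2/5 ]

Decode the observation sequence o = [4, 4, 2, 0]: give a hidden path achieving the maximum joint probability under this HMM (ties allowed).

t=0: δ = [2.000e-02, 2.000e-02, 6.000e-02, 4.000e-02, 8.000e-02]  (obs o_0=4)
t=1: δ = [1.600e-03, 3.200e-03, 3.600e-03, 3.600e-03, 9.600e-03]  ψ = [4, 4, 2, 2, 4]  (obs o_1=4)
t=2: δ = [1.920e-04, 3.840e-04, 3.240e-04, 1.920e-04, 2.880e-04]  ψ = [4, 4, 2, 4, 4]  (obs o_2=2)
t=3: δ = [2.304e-05, 3.072e-05, 2.916e-05, 1.944e-05, 8.640e-06]  ψ = [1, 1, 2, 2, 4]  (obs o_3=0)
backtrack: best end state = 1; path = [4, 4, 1, 1]

path = [4, 4, 1, 1]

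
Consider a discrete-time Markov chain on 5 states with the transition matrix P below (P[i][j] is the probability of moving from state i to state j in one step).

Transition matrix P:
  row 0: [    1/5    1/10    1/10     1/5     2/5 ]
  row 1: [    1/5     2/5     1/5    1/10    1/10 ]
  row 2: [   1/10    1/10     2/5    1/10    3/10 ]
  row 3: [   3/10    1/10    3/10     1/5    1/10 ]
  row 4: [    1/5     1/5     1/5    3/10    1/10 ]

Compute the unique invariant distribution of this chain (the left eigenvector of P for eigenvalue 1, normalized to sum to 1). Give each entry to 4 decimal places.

π = [0.1930, 0.1725, 0.2482, 0.1787, 0.2076]

Balance equations π_j = Σ_i π_i·P[i][j]:
  π_0 = 1/5·π_0 + 1/5·π_1 + 1/10·π_2 + 3/10·π_3 + 1/5·π_4
  π_1 = 1/10·π_0 + 2/5·π_1 + 1/10·π_2 + 1/10·π_3 + 1/5·π_4
  π_2 = 1/10·π_0 + 1/5·π_1 + 2/5·π_2 + 3/10·π_3 + 1/5·π_4
  π_3 = 1/5·π_0 + 1/10·π_1 + 1/10·π_2 + 1/5·π_3 + 3/10·π_4
  normalize: π_0 + π_1 + π_2 + π_3 + π_4 = 1
Solving the linear system gives exactly π = [672/3481, 1201/6962, 864/3481, 622/3481, 1445/6962].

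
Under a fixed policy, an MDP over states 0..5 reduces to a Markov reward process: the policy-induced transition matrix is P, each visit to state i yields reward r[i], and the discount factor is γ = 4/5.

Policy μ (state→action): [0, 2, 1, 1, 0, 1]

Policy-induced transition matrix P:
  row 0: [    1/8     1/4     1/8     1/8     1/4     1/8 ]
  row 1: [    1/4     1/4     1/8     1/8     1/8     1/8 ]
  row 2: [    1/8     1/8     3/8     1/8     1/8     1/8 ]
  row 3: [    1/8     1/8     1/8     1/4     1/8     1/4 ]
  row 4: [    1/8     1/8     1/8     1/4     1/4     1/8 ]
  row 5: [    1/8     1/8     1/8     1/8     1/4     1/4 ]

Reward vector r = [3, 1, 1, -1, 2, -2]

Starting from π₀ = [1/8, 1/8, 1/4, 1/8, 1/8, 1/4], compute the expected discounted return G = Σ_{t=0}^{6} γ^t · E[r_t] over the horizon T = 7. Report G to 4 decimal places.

G = 2.2633

t=0: π = [0.1250, 0.1250, 0.2500, 0.1250, 0.1250, 0.2500], E[r] = 0.3750, γ^t·E[r] = 0.375000, running G = 0.375000
t=1: π = [0.1406, 0.1563, 0.1875, 0.1563, 0.1875, 0.1719], E[r] = 0.6406, γ^t·E[r] = 0.512500, running G = 0.887500
t=2: π = [0.1445, 0.1621, 0.1719, 0.1680, 0.1875, 0.1660], E[r] = 0.6426, γ^t·E[r] = 0.411250, running G = 1.298750
t=3: π = [0.1453, 0.1633, 0.1680, 0.1694, 0.1873, 0.1667], E[r] = 0.6387, γ^t·E[r] = 0.327000, running G = 1.625750
t=4: π = [0.1454, 0.1636, 0.1670, 0.1696, 0.1874, 0.1670], E[r] = 0.6380, γ^t·E[r] = 0.261325, running G = 1.887075
t=5: π = [0.1454, 0.1636, 0.1667, 0.1696, 0.1875, 0.1671], E[r] = 0.6379, γ^t·E[r] = 0.209026, running G = 2.096101
t=6: π = [0.1455, 0.1636, 0.1667, 0.1696, 0.1875, 0.1671], E[r] = 0.6379, γ^t·E[r] = 0.167213, running G = 2.263314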